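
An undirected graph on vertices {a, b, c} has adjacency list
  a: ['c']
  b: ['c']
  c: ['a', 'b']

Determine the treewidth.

1

A width-1 tree decomposition is:
Bags: B1 = {b, c}  B2 = {a, c}
Tree: B1–B2
Each bag holds 2 vertices, so the decomposition has width 1, which upper-bounds the treewidth. Since G has at least one edge (e.g. c–b), it is not an edgeless graph, so tw(G) ≥ 1. Therefore the treewidth is 1.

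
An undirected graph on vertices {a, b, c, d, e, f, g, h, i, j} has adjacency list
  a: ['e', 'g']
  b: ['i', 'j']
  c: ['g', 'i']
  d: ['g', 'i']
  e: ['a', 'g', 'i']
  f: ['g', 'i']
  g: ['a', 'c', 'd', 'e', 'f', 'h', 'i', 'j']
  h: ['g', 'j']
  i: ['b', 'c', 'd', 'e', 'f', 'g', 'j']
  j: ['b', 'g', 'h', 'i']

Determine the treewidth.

2

A width-2 tree decomposition is:
Bags: B1 = {g, i, j}  B2 = {g, h, j}  B3 = {b, i, j}  B4 = {e, g, i}  B5 = {f, g, i}  B6 = {c, g, i}  B7 = {d, g, i}  B8 = {a, e, g}
Tree: B1–B2, B1–B3, B1–B4, B4–B5, B1–B6, B6–B7, B4–B8
Every bag has size at most 3, so the width is 3 − 1 = 2 and tw(G) ≤ 2. For the lower bound, the 3 vertices {g, h, j} are pairwise adjacent, and any tree decomposition puts a clique entirely inside one bag — forcing width ≥ 2. The upper and lower bounds meet at 2, so that is the treewidth.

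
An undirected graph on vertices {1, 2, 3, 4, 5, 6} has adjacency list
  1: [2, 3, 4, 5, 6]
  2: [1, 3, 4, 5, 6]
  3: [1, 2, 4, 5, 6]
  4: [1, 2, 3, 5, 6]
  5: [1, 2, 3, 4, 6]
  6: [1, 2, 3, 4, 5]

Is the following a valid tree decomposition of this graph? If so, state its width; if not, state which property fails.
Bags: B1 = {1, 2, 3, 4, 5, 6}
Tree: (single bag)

Every vertex of G appears in some bag (union = {1, 2, 3, 4, 5, 6}); every edge is covered by a bag; and for each vertex v the set of bags containing v is connected in the bag tree. The decomposition is therefore valid. The largest bag has 6 vertices, so the width is 5.

Yes; width 5.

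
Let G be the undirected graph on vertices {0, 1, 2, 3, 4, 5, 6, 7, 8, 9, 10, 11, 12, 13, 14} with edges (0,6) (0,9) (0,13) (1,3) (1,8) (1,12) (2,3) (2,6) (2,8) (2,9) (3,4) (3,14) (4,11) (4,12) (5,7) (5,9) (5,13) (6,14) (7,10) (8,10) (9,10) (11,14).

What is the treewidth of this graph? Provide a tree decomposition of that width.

Treewidth 3.
Bags: B1 = {4, 11, 12, 14}  B2 = {3, 4, 12, 14}  B3 = {1, 3, 12, 14}  B4 = {1, 3, 6, 14}  B5 = {1, 2, 3, 6}  B6 = {1, 2, 6, 8}  B7 = {0, 2, 6, 8}  B8 = {0, 2, 8, 9}  B9 = {0, 8, 9, 10}  B10 = {0, 9, 10, 13}  B11 = {5, 9, 10, 13}  B12 = {5, 7, 10, 13}
Tree: B1–B2, B2–B3, B3–B4, B4–B5, B5–B6, B6–B7, B7–B8, B8–B9, B9–B10, B10–B11, B11–B12

The largest bag has 4 vertices, giving width 3; this decomposition certifies tw(G) ≤ 3. For the lower bound: the 4 vertex sets {4,11,12}, {14}, {3}, {1,2,6,8} are disjoint, each induces a connected subgraph, and every pair is joined by at least one edge of G. Contracting each set to a single vertex therefore yields K_{4} as a minor, and since treewidth is minor-monotone, tw(G) ≥ tw(K_{4}) = 3. Therefore the treewidth is 3.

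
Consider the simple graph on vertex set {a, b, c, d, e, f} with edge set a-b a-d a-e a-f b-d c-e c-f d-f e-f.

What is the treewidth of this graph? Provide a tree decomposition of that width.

The largest bag has 3 vertices, giving width 2; this decomposition certifies tw(G) ≤ 2. For the lower bound, the 3 vertices {a, d, f} are pairwise adjacent, and any tree decomposition puts a clique entirely inside one bag — forcing width ≥ 2. The upper and lower bounds meet at 2, so that is the treewidth.

Treewidth 2.
One such decomposition:
Bags: B1 = {a, d, f}  B2 = {a, e, f}  B3 = {c, e, f}  B4 = {a, b, d}
Tree: B1–B2, B2–B3, B1–B4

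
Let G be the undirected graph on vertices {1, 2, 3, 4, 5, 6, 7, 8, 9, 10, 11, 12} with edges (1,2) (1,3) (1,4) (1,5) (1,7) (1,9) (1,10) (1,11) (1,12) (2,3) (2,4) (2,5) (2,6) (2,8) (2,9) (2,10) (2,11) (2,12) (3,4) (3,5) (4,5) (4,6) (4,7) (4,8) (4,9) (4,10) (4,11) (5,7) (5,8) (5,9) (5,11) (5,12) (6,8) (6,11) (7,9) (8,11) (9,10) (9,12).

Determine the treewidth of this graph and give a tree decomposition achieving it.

Treewidth 4.
One optimal decomposition is:
Bags: B1 = {1, 2, 4, 5, 9}  B2 = {1, 2, 4, 9, 10}  B3 = {1, 2, 4, 5, 11}  B4 = {1, 4, 5, 7, 9}  B5 = {2, 4, 5, 8, 11}  B6 = {2, 4, 6, 8, 11}  B7 = {1, 2, 5, 9, 12}  B8 = {1, 2, 3, 4, 5}
Tree: B1–B2, B1–B3, B1–B4, B3–B5, B5–B6, B1–B7, B1–B8

Each bag holds 5 vertices, so the decomposition has width 4, which upper-bounds the treewidth. On the other hand G contains the 5-clique {2, 4, 5, 8, 11}. A clique must lie in a single bag of any decomposition, so no decomposition can have width below 4. Hence tw(G) = 4 exactly.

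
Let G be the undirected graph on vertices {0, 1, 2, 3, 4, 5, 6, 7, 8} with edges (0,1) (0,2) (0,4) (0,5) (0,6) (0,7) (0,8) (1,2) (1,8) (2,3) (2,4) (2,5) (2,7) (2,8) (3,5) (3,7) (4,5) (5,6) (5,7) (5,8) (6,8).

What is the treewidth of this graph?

A width-3 tree decomposition is:
Bags: B1 = {2, 3, 5, 7}  B2 = {0, 2, 5, 7}  B3 = {0, 2, 5, 8}  B4 = {0, 5, 6, 8}  B5 = {0, 1, 2, 8}  B6 = {0, 2, 4, 5}
Tree: B1–B2, B2–B3, B3–B4, B3–B5, B2–B6
Every bag has size at most 4, so the width is 4 − 1 = 3 and tw(G) ≤ 3. On the other hand G contains the 4-clique {0, 1, 2, 8}. A clique must lie in a single bag of any decomposition, so no decomposition can have width below 3. Hence tw(G) = 3 exactly.

3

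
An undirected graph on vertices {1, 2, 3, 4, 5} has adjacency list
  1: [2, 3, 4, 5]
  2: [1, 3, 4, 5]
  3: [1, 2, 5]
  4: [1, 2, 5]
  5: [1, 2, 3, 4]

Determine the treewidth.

A width-3 tree decomposition is:
Bags: B1 = {1, 2, 4, 5}  B2 = {1, 2, 3, 5}
Tree: B1–B2
Every bag has size at most 4, so the width is 4 − 1 = 3 and tw(G) ≤ 3. On the other hand G contains the 4-clique {1, 2, 3, 5}. A clique must lie in a single bag of any decomposition, so no decomposition can have width below 3. Hence tw(G) = 3 exactly.

3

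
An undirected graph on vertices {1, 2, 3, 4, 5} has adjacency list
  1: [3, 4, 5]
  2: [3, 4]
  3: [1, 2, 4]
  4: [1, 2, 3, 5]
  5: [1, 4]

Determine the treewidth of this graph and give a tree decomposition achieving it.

Treewidth 2.
Bags: B1 = {1, 4, 5}  B2 = {1, 3, 4}  B3 = {2, 3, 4}
Tree: B1–B2, B2–B3

Each bag holds 3 vertices, so the decomposition has width 2, which upper-bounds the treewidth. On the other hand G contains the 3-clique {1, 3, 4}. A clique must lie in a single bag of any decomposition, so no decomposition can have width below 2. Therefore the treewidth is 2.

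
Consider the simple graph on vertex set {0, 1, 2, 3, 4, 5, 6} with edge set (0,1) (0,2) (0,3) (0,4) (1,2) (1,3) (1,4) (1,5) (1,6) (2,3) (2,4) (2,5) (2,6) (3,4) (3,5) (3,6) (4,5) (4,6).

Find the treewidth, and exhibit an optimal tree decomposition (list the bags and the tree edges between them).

The largest bag has 5 vertices, giving width 4; this decomposition certifies tw(G) ≤ 4. On the other hand G contains the 5-clique {0, 1, 2, 3, 4}. A clique must lie in a single bag of any decomposition, so no decomposition can have width below 4. The upper and lower bounds meet at 4, so that is the treewidth.

Treewidth 4.
Bags: B1 = {1, 2, 3, 4, 6}  B2 = {0, 1, 2, 3, 4}  B3 = {1, 2, 3, 4, 5}
Tree: B1–B2, B2–B3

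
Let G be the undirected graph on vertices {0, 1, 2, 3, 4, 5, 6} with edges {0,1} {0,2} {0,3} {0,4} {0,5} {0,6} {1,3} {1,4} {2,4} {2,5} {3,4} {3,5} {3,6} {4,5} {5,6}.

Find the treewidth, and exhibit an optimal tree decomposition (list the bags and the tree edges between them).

Every bag has size at most 4, so the width is 4 − 1 = 3 and tw(G) ≤ 3. On the other hand G contains the 4-clique {0, 2, 4, 5}. A clique must lie in a single bag of any decomposition, so no decomposition can have width below 3. Therefore the treewidth is 3.

Treewidth 3.
One optimal decomposition is:
Bags: B1 = {0, 3, 5, 6}  B2 = {0, 3, 4, 5}  B3 = {0, 2, 4, 5}  B4 = {0, 1, 3, 4}
Tree: B1–B2, B2–B3, B2–B4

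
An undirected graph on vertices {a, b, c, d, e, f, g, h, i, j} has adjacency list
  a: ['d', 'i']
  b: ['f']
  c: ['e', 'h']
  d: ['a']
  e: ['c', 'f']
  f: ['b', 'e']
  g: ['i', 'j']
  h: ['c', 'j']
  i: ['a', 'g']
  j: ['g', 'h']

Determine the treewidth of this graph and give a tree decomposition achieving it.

Treewidth 1.
One such decomposition:
Bags: B1 = {b, f}  B2 = {e, f}  B3 = {c, e}  B4 = {c, h}  B5 = {h, j}  B6 = {g, j}  B7 = {g, i}  B8 = {a, i}  B9 = {a, d}
Tree: B1–B2, B2–B3, B3–B4, B4–B5, B5–B6, B6–B7, B7–B8, B8–B9

Each bag holds 2 vertices, so the decomposition has width 1, which upper-bounds the treewidth. G has an edge, so its treewidth is at least 1. Therefore the treewidth is 1.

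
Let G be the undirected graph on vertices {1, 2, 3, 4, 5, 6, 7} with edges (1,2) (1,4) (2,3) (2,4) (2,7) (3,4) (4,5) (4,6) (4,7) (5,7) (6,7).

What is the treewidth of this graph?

2

A width-2 tree decomposition is:
Bags: B1 = {1, 2, 4}  B2 = {2, 4, 7}  B3 = {2, 3, 4}  B4 = {4, 6, 7}  B5 = {4, 5, 7}
Tree: B1–B2, B2–B3, B2–B4, B2–B5
Each bag holds 3 vertices, so the decomposition has width 2, which upper-bounds the treewidth. For the lower bound, the 3 vertices {1, 2, 4} are pairwise adjacent, and any tree decomposition puts a clique entirely inside one bag — forcing width ≥ 2. Combining the bounds, tw(G) = 2.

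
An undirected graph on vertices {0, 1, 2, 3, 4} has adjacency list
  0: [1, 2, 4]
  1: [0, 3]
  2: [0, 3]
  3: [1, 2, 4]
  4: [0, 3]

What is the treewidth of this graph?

2

A width-2 tree decomposition is:
Bags: B1 = {0, 2, 3}  B2 = {0, 3, 4}  B3 = {0, 1, 3}
Tree: B1–B2, B2–B3
Each bag holds 3 vertices, so the decomposition has width 2, which upper-bounds the treewidth. Since 2–3–4–0–2 is a cycle in G, G is not acyclic. Forests are exactly the graphs of treewidth ≤ 1, so tw(G) ≥ 2. Combining the bounds, tw(G) = 2.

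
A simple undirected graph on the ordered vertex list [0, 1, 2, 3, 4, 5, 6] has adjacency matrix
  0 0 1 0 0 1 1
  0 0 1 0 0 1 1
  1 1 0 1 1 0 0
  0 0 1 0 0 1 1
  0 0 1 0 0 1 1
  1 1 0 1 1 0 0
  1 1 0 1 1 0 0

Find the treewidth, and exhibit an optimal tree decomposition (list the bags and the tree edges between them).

Each bag holds 4 vertices, so the decomposition has width 3, which upper-bounds the treewidth. For the lower bound: the 4 vertex sets {4,5}, {2,3}, {6}, {0} are disjoint, each induces a connected subgraph, and every pair is joined by at least one edge of G. Contracting each set to a single vertex therefore yields K_{4} as a minor, and since treewidth is minor-monotone, tw(G) ≥ tw(K_{4}) = 3. Therefore the treewidth is 3.

Treewidth 3.
One such decomposition:
Bags: B1 = {2, 4, 5, 6}  B2 = {2, 3, 5, 6}  B3 = {0, 2, 5, 6}  B4 = {1, 2, 5, 6}
Tree: B1–B2, B2–B3, B3–B4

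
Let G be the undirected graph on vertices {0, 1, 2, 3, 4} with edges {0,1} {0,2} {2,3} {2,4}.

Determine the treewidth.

1

A width-1 tree decomposition is:
Bags: B1 = {0, 2}  B2 = {0, 1}  B3 = {2, 3}  B4 = {2, 4}
Tree: B1–B2, B1–B3, B3–B4
Each bag holds 2 vertices, so the decomposition has width 1, which upper-bounds the treewidth. G has an edge, so its treewidth is at least 1. Therefore the treewidth is 1.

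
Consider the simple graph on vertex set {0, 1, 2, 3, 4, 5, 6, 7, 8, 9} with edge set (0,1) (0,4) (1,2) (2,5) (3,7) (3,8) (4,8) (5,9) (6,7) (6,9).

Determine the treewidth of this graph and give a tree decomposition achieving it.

Treewidth 2.
One optimal decomposition is:
Bags: B1 = {3, 7, 8}  B2 = {4, 7, 8}  B3 = {0, 4, 7}  B4 = {0, 1, 7}  B5 = {1, 2, 7}  B6 = {2, 5, 7}  B7 = {5, 7, 9}  B8 = {6, 7, 9}
Tree: B1–B2, B2–B3, B3–B4, B4–B5, B5–B6, B6–B7, B7–B8

The largest bag has 3 vertices, giving width 2; this decomposition certifies tw(G) ≤ 2. For the lower bound, G contains the cycle 7–3–8–4–0–1–2–5–9–6–7, so G is not a forest; only forests have treewidth ≤ 1, hence tw(G) ≥ 2. Hence tw(G) = 2 exactly.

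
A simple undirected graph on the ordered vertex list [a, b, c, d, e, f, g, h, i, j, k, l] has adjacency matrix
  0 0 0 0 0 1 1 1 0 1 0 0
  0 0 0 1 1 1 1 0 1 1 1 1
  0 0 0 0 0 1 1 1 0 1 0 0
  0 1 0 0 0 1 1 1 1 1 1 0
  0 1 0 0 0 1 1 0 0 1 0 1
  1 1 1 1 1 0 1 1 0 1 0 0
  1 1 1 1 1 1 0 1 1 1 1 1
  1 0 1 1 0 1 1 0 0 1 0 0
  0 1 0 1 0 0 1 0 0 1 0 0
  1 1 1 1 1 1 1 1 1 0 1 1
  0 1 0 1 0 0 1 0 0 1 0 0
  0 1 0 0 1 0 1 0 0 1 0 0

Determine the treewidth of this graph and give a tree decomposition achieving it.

Each bag holds 5 vertices, so the decomposition has width 4, which upper-bounds the treewidth. For the lower bound, the 5 vertices {b, e, f, g, j} are pairwise adjacent, and any tree decomposition puts a clique entirely inside one bag — forcing width ≥ 4. Combining the bounds, tw(G) = 4.

Treewidth 4.
One such decomposition:
Bags: B1 = {b, e, f, g, j}  B2 = {b, d, f, g, j}  B3 = {b, d, g, j, k}  B4 = {d, f, g, h, j}  B5 = {a, f, g, h, j}  B6 = {b, e, g, j, l}  B7 = {c, f, g, h, j}  B8 = {b, d, g, i, j}
Tree: B1–B2, B2–B3, B2–B4, B4–B5, B1–B6, B4–B7, B2–B8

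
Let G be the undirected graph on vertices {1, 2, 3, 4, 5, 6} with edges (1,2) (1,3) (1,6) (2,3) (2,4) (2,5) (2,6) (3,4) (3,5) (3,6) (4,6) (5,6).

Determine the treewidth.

3

A width-3 tree decomposition is:
Bags: B1 = {1, 2, 3, 6}  B2 = {2, 3, 5, 6}  B3 = {2, 3, 4, 6}
Tree: B1–B2, B2–B3
The largest bag has 4 vertices, giving width 3; this decomposition certifies tw(G) ≤ 3. Conversely, {1, 2, 3, 6} is a clique of size 4, and the vertices of any clique must share a bag in every tree decomposition; so some bag has ≥ 4 vertices and tw(G) ≥ 3. Therefore the treewidth is 3.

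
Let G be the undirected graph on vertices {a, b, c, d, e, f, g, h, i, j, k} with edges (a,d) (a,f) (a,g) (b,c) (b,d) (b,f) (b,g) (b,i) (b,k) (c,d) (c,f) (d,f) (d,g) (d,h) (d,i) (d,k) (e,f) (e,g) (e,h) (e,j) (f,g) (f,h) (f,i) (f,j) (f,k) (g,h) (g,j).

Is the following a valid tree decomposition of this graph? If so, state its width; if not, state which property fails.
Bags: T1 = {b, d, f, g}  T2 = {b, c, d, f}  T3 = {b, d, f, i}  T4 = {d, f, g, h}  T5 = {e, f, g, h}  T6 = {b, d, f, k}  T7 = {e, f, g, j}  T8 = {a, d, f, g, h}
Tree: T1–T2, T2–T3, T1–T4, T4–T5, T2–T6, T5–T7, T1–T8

No — bags containing vertex h are not connected in the tree.

A tree decomposition must satisfy three properties: every vertex lies in some bag; for every edge, both endpoints lie together in some bag; and for every vertex, the bags containing it form a connected subtree. Here bags containing vertex h are not connected in the tree, so the decomposition is invalid.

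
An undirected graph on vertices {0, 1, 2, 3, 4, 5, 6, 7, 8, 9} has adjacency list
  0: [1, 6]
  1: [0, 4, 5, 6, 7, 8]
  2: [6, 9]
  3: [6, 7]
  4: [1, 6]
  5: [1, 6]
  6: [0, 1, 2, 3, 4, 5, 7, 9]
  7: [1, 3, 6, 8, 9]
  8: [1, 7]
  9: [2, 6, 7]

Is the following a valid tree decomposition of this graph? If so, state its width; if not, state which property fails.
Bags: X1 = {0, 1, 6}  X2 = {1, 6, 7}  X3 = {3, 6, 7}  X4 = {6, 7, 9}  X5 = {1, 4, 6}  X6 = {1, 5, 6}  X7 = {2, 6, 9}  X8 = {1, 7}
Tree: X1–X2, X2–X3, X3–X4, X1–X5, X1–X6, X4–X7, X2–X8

A tree decomposition must satisfy three properties: every vertex lies in some bag; for every edge, both endpoints lie together in some bag; and for every vertex, the bags containing it form a connected subtree. Here vertex 8 appears in no bag, so the decomposition is invalid.

No — vertex 8 appears in no bag.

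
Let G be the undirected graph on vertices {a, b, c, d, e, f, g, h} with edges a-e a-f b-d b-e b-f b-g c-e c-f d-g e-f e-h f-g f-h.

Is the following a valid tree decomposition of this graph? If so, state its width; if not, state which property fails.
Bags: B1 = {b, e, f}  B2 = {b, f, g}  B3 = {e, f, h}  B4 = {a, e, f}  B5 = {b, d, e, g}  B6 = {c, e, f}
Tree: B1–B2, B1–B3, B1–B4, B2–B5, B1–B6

A tree decomposition must satisfy three properties: every vertex lies in some bag; for every edge, both endpoints lie together in some bag; and for every vertex, the bags containing it form a connected subtree. Here bags containing vertex e are not connected in the tree, so the decomposition is invalid.

No — bags containing vertex e are not connected in the tree.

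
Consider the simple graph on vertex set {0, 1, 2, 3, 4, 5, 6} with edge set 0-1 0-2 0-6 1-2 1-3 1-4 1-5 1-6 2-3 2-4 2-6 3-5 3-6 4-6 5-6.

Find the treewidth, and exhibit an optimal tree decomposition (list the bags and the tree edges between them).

Treewidth 3.
Bags: B1 = {1, 2, 4, 6}  B2 = {0, 1, 2, 6}  B3 = {1, 2, 3, 6}  B4 = {1, 3, 5, 6}
Tree: B1–B2, B1–B3, B3–B4

The largest bag has 4 vertices, giving width 3; this decomposition certifies tw(G) ≤ 3. Conversely, {0, 1, 2, 6} is a clique of size 4, and the vertices of any clique must share a bag in every tree decomposition; so some bag has ≥ 4 vertices and tw(G) ≥ 3. The upper and lower bounds meet at 3, so that is the treewidth.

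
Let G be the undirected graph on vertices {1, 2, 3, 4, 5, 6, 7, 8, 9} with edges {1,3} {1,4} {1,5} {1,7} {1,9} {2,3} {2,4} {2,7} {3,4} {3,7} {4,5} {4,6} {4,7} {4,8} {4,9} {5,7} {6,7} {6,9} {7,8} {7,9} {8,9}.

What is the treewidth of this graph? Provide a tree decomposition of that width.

Each bag holds 4 vertices, so the decomposition has width 3, which upper-bounds the treewidth. Conversely, {4, 7, 8, 9} is a clique of size 4, and the vertices of any clique must share a bag in every tree decomposition; so some bag has ≥ 4 vertices and tw(G) ≥ 3. Therefore the treewidth is 3.

Treewidth 3.
One optimal decomposition is:
Bags: B1 = {1, 4, 5, 7}  B2 = {1, 3, 4, 7}  B3 = {1, 4, 7, 9}  B4 = {4, 6, 7, 9}  B5 = {2, 3, 4, 7}  B6 = {4, 7, 8, 9}
Tree: B1–B2, B2–B3, B3–B4, B2–B5, B3–B6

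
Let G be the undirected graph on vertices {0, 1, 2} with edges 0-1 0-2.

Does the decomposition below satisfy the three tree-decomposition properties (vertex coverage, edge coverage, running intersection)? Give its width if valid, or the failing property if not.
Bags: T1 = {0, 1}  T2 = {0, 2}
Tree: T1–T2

Vertex coverage: the bags together contain {0, 1, 2}, the full vertex set. Edge coverage: each edge of G has both endpoints in at least one bag. Running intersection: for every vertex, the bags containing it form a connected subtree. All three properties hold, so this is a valid tree decomposition of width max|bag| − 1 = 1, and hence tw(G) ≤ 1.

Yes; width 1.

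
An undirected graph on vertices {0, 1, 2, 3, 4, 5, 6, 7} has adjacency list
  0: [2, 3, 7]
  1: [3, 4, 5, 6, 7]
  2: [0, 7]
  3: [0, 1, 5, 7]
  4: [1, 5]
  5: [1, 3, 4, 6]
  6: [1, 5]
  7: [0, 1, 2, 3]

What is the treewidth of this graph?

A width-2 tree decomposition is:
Bags: B1 = {1, 3, 7}  B2 = {0, 3, 7}  B3 = {1, 3, 5}  B4 = {1, 5, 6}  B5 = {1, 4, 5}  B6 = {0, 2, 7}
Tree: B1–B2, B1–B3, B3–B4, B3–B5, B2–B6
The largest bag has 3 vertices, giving width 2; this decomposition certifies tw(G) ≤ 2. Conversely, {0, 2, 7} is a clique of size 3, and the vertices of any clique must share a bag in every tree decomposition; so some bag has ≥ 3 vertices and tw(G) ≥ 2. Combining the bounds, tw(G) = 2.

2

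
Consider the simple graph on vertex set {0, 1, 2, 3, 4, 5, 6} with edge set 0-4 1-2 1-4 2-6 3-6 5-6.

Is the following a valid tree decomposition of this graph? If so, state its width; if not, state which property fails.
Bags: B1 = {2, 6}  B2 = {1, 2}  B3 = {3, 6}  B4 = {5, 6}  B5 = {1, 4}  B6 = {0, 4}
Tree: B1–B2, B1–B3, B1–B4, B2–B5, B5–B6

Yes; width 1.

Every vertex of G appears in some bag (union = {0, 1, 2, 3, 4, 5, 6}); every edge is covered by a bag; and for each vertex v the set of bags containing v is connected in the bag tree. The decomposition is therefore valid. The largest bag has 2 vertices, so the width is 1.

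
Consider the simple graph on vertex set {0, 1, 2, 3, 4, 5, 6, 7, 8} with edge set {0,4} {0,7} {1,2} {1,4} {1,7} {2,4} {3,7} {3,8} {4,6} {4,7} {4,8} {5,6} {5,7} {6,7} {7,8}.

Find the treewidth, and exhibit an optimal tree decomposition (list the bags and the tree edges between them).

Every bag has size at most 3, so the width is 3 − 1 = 2 and tw(G) ≤ 2. Conversely, {1, 2, 4} is a clique of size 3, and the vertices of any clique must share a bag in every tree decomposition; so some bag has ≥ 3 vertices and tw(G) ≥ 2. Hence tw(G) = 2 exactly.

Treewidth 2.
One such decomposition:
Bags: B1 = {4, 6, 7}  B2 = {0, 4, 7}  B3 = {4, 7, 8}  B4 = {1, 4, 7}  B5 = {3, 7, 8}  B6 = {1, 2, 4}  B7 = {5, 6, 7}
Tree: B1–B2, B1–B3, B3–B4, B3–B5, B4–B6, B1–B7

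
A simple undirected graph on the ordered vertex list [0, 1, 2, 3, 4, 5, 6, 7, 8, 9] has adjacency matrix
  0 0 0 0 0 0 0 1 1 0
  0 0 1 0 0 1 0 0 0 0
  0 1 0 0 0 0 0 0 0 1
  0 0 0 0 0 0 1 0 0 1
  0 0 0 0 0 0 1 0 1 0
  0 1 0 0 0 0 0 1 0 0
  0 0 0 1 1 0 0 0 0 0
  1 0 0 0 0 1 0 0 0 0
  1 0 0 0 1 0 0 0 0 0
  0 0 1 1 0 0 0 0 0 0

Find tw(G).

2

A width-2 tree decomposition is:
Bags: B1 = {1, 2, 9}  B2 = {1, 3, 9}  B3 = {1, 3, 6}  B4 = {1, 4, 6}  B5 = {1, 4, 8}  B6 = {0, 1, 8}  B7 = {0, 1, 7}  B8 = {1, 5, 7}
Tree: B1–B2, B2–B3, B3–B4, B4–B5, B5–B6, B6–B7, B7–B8
Every bag has size at most 3, so the width is 3 − 1 = 2 and tw(G) ≤ 2. The edges 1–2–9–3–6–4–8–0–7–5–1 form a cycle, so G is not a tree and its treewidth is at least 2. Therefore the treewidth is 2.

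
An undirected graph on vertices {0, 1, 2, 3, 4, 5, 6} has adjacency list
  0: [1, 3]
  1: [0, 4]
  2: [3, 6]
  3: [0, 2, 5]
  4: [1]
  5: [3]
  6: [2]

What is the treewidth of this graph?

1

A width-1 tree decomposition is:
Bags: B1 = {1, 4}  B2 = {0, 1}  B3 = {0, 3}  B4 = {3, 5}  B5 = {2, 3}  B6 = {2, 6}
Tree: B1–B2, B2–B3, B3–B4, B3–B5, B5–B6
Every bag has size at most 2, so the width is 2 − 1 = 1 and tw(G) ≤ 1. Since G has at least one edge (e.g. 1–4), it is not an edgeless graph, so tw(G) ≥ 1. Therefore the treewidth is 1.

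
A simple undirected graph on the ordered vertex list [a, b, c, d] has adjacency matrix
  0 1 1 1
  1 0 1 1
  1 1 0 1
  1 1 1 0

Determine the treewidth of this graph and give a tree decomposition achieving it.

With just one bag of size 4, the width is 4 − 1 = 3, so tw(G) ≤ 3. Conversely, {a, b, c, d} is a clique of size 4, and the vertices of any clique must share a bag in every tree decomposition; so some bag has ≥ 4 vertices and tw(G) ≥ 3. Combining the bounds, tw(G) = 3.

Treewidth 3.
Bags: B1 = {a, b, c, d}
Tree: (single bag)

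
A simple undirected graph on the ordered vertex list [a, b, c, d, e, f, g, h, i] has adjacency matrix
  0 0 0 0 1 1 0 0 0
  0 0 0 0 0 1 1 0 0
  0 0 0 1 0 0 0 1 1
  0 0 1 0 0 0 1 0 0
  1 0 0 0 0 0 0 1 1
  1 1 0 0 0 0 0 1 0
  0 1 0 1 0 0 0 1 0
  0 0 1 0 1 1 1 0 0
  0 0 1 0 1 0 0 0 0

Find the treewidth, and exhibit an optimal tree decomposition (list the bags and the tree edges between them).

Each bag holds 4 vertices, so the decomposition has width 3, which upper-bounds the treewidth. For the lower bound: the 4 vertex sets {c,d,i}, {g}, {h}, {a,b,e,f} are disjoint, each induces a connected subgraph, and every pair is joined by at least one edge of G. Contracting each set to a single vertex therefore yields K_{4} as a minor, and since treewidth is minor-monotone, tw(G) ≥ tw(K_{4}) = 3. The upper and lower bounds meet at 3, so that is the treewidth.

Treewidth 3.
One such decomposition:
Bags: B1 = {c, d, g, i}  B2 = {c, g, h, i}  B3 = {e, g, h, i}  B4 = {b, e, g, h}  B5 = {b, e, f, h}  B6 = {a, b, e, f}
Tree: B1–B2, B2–B3, B3–B4, B4–B5, B5–B6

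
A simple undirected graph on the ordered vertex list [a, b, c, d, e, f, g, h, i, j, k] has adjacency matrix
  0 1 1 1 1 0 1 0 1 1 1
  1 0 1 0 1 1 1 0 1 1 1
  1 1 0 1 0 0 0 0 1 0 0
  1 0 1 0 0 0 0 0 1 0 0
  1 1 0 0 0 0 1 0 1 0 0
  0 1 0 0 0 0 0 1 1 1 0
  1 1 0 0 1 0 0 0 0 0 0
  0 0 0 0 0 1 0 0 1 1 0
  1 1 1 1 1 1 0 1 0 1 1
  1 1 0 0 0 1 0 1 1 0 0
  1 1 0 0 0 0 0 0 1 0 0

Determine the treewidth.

A width-3 tree decomposition is:
Bags: B1 = {a, b, i, j}  B2 = {a, b, e, i}  B3 = {b, f, i, j}  B4 = {a, b, c, i}  B5 = {a, b, i, k}  B6 = {a, b, e, g}  B7 = {a, c, d, i}  B8 = {f, h, i, j}
Tree: B1–B2, B1–B3, B1–B4, B1–B5, B2–B6, B4–B7, B3–B8
Each bag holds 4 vertices, so the decomposition has width 3, which upper-bounds the treewidth. Conversely, {a, b, e, g} is a clique of size 4, and the vertices of any clique must share a bag in every tree decomposition; so some bag has ≥ 4 vertices and tw(G) ≥ 3. The upper and lower bounds meet at 3, so that is the treewidth.

3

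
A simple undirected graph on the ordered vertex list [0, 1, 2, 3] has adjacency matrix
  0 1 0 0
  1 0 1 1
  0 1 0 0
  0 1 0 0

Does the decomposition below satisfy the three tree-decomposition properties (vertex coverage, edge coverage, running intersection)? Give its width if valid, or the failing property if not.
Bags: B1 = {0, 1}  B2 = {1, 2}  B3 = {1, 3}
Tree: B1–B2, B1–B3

Checking the three conditions: (i) the bags cover all of {0, 1, 2, 3}; (ii) for each edge, some bag contains both endpoints; (iii) the bags containing any fixed vertex form a subtree. All hold, so the decomposition is valid with width 2 − 1 = 1.

Yes; width 1.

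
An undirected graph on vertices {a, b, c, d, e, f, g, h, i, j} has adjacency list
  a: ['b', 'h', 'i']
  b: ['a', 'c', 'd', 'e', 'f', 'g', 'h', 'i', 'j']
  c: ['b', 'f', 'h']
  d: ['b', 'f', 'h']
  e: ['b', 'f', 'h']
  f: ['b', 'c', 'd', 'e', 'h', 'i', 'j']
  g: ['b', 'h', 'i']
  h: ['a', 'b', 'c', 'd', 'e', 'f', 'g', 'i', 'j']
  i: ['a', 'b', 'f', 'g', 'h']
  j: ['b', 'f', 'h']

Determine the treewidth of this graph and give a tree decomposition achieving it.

Treewidth 3.
One such decomposition:
Bags: B1 = {b, f, h, i}  B2 = {b, f, h, j}  B3 = {b, d, f, h}  B4 = {a, b, h, i}  B5 = {b, c, f, h}  B6 = {b, e, f, h}  B7 = {b, g, h, i}
Tree: B1–B2, B1–B3, B1–B4, B1–B5, B2–B6, B1–B7

The largest bag has 4 vertices, giving width 3; this decomposition certifies tw(G) ≤ 3. For the lower bound, the 4 vertices {b, g, h, i} are pairwise adjacent, and any tree decomposition puts a clique entirely inside one bag — forcing width ≥ 3. Hence tw(G) = 3 exactly.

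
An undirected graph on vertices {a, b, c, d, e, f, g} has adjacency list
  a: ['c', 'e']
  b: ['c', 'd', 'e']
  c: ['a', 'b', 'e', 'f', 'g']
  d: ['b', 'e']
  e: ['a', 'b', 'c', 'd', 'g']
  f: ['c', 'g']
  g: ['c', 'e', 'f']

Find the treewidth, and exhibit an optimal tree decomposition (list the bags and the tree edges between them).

The largest bag has 3 vertices, giving width 2; this decomposition certifies tw(G) ≤ 2. Conversely, {b, d, e} is a clique of size 3, and the vertices of any clique must share a bag in every tree decomposition; so some bag has ≥ 3 vertices and tw(G) ≥ 2. Hence tw(G) = 2 exactly.

Treewidth 2.
Bags: B1 = {c, e, g}  B2 = {a, c, e}  B3 = {c, f, g}  B4 = {b, c, e}  B5 = {b, d, e}
Tree: B1–B2, B1–B3, B2–B4, B4–B5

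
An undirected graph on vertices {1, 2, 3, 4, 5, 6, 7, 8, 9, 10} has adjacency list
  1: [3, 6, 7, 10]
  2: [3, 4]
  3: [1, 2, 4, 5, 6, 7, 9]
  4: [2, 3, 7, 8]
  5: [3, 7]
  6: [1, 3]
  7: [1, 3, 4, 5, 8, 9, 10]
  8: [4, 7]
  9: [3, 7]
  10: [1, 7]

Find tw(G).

2

A width-2 tree decomposition is:
Bags: B1 = {3, 4, 7}  B2 = {1, 3, 7}  B3 = {1, 3, 6}  B4 = {1, 7, 10}  B5 = {2, 3, 4}  B6 = {3, 5, 7}  B7 = {3, 7, 9}  B8 = {4, 7, 8}
Tree: B1–B2, B2–B3, B2–B4, B1–B5, B1–B6, B2–B7, B1–B8
The largest bag has 3 vertices, giving width 2; this decomposition certifies tw(G) ≤ 2. Conversely, {4, 7, 8} is a clique of size 3, and the vertices of any clique must share a bag in every tree decomposition; so some bag has ≥ 3 vertices and tw(G) ≥ 2. Therefore the treewidth is 2.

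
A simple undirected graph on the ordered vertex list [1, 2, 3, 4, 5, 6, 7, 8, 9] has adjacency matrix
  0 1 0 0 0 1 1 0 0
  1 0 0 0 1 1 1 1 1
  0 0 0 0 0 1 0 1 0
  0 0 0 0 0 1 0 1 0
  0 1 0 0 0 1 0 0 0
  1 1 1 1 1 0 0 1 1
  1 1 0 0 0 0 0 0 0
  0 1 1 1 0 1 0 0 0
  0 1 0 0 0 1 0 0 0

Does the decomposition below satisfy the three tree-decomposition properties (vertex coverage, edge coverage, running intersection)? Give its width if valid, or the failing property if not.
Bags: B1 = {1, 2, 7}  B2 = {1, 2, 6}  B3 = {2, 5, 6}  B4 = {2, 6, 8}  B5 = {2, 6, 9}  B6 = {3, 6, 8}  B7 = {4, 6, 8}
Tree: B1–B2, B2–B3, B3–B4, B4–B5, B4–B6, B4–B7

Checking the three conditions: (i) the bags cover all of {1, 2, 3, 4, 5, 6, 7, 8, 9}; (ii) for each edge, some bag contains both endpoints; (iii) the bags containing any fixed vertex form a subtree. All hold, so the decomposition is valid with width 3 − 1 = 2.

Yes; width 2.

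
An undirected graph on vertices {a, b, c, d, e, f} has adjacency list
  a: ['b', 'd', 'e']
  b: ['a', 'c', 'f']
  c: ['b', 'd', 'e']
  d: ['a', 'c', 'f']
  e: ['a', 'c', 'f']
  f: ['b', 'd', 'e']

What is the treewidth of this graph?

A width-3 tree decomposition is:
Bags: B1 = {a, c, e, f}  B2 = {a, c, d, f}  B3 = {a, b, c, f}
Tree: B1–B2, B2–B3
The largest bag has 4 vertices, giving width 3; this decomposition certifies tw(G) ≤ 3. For the lower bound: the 4 vertex sets {a,e}, {c,d}, {f}, {b} are disjoint, each induces a connected subgraph, and every pair is joined by at least one edge of G. Contracting each set to a single vertex therefore yields K_{4} as a minor, and since treewidth is minor-monotone, tw(G) ≥ tw(K_{4}) = 3. Therefore the treewidth is 3.

3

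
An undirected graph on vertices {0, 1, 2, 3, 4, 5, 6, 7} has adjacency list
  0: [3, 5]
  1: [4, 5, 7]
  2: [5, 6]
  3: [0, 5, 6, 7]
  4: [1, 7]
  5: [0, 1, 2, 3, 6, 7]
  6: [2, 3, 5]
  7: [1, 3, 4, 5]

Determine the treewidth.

2

A width-2 tree decomposition is:
Bags: B1 = {3, 5, 7}  B2 = {0, 3, 5}  B3 = {3, 5, 6}  B4 = {1, 5, 7}  B5 = {2, 5, 6}  B6 = {1, 4, 7}
Tree: B1–B2, B2–B3, B1–B4, B3–B5, B4–B6
The largest bag has 3 vertices, giving width 2; this decomposition certifies tw(G) ≤ 2. On the other hand G contains the 3-clique {1, 4, 7}. A clique must lie in a single bag of any decomposition, so no decomposition can have width below 2. Combining the bounds, tw(G) = 2.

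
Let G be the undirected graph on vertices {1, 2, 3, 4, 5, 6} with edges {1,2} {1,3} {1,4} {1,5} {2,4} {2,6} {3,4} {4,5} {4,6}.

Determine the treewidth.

A width-2 tree decomposition is:
Bags: B1 = {1, 3, 4}  B2 = {1, 4, 5}  B3 = {1, 2, 4}  B4 = {2, 4, 6}
Tree: B1–B2, B2–B3, B3–B4
Every bag has size at most 3, so the width is 3 − 1 = 2 and tw(G) ≤ 2. On the other hand G contains the 3-clique {1, 2, 4}. A clique must lie in a single bag of any decomposition, so no decomposition can have width below 2. Hence tw(G) = 2 exactly.

2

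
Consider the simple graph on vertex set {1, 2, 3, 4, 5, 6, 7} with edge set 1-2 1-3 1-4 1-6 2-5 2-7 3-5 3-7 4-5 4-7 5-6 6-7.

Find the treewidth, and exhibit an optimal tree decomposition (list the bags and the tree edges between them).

Each bag holds 4 vertices, so the decomposition has width 3, which upper-bounds the treewidth. For the lower bound: the 4 vertex sets {2,7}, {4,5}, {1}, {6} are disjoint, each induces a connected subgraph, and every pair is joined by at least one edge of G. Contracting each set to a single vertex therefore yields K_{4} as a minor, and since treewidth is minor-monotone, tw(G) ≥ tw(K_{4}) = 3. Combining the bounds, tw(G) = 3.

Treewidth 3.
Bags: B1 = {1, 2, 5, 7}  B2 = {1, 4, 5, 7}  B3 = {1, 5, 6, 7}  B4 = {1, 3, 5, 7}
Tree: B1–B2, B2–B3, B3–B4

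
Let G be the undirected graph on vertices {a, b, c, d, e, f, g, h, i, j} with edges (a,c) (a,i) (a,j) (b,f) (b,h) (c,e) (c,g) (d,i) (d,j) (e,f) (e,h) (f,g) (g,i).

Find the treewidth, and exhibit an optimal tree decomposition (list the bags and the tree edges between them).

Treewidth 2.
Bags: B1 = {a, d, j}  B2 = {a, d, i}  B3 = {a, c, i}  B4 = {c, g, i}  B5 = {c, e, g}  B6 = {e, f, g}  B7 = {e, f, h}  B8 = {b, f, h}
Tree: B1–B2, B2–B3, B3–B4, B4–B5, B5–B6, B6–B7, B7–B8

Every bag has size at most 3, so the width is 3 − 1 = 2 and tw(G) ≤ 2. For the lower bound, G contains the cycle j–d–i–a–j, so G is not a forest; only forests have treewidth ≤ 1, hence tw(G) ≥ 2. The upper and lower bounds meet at 2, so that is the treewidth.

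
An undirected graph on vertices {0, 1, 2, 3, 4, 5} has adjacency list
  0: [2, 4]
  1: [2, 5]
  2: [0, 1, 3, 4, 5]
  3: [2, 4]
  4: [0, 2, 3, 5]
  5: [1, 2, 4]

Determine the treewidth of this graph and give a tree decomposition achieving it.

Treewidth 2.
One such decomposition:
Bags: B1 = {0, 2, 4}  B2 = {2, 4, 5}  B3 = {2, 3, 4}  B4 = {1, 2, 5}
Tree: B1–B2, B2–B3, B2–B4

The largest bag has 3 vertices, giving width 2; this decomposition certifies tw(G) ≤ 2. On the other hand G contains the 3-clique {1, 2, 5}. A clique must lie in a single bag of any decomposition, so no decomposition can have width below 2. The upper and lower bounds meet at 2, so that is the treewidth.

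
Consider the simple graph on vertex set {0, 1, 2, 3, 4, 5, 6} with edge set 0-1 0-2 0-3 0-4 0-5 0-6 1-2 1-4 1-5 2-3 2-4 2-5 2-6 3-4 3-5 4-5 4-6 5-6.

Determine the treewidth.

4

A width-4 tree decomposition is:
Bags: B1 = {0, 2, 4, 5, 6}  B2 = {0, 2, 3, 4, 5}  B3 = {0, 1, 2, 4, 5}
Tree: B1–B2, B1–B3
Every bag has size at most 5, so the width is 5 − 1 = 4 and tw(G) ≤ 4. For the lower bound, the 5 vertices {0, 1, 2, 4, 5} are pairwise adjacent, and any tree decomposition puts a clique entirely inside one bag — forcing width ≥ 4. The upper and lower bounds meet at 4, so that is the treewidth.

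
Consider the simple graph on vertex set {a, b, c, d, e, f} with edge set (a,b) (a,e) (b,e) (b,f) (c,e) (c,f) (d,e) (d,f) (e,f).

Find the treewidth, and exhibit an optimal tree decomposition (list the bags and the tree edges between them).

The largest bag has 3 vertices, giving width 2; this decomposition certifies tw(G) ≤ 2. On the other hand G contains the 3-clique {a, b, e}. A clique must lie in a single bag of any decomposition, so no decomposition can have width below 2. Therefore the treewidth is 2.

Treewidth 2.
Bags: B1 = {a, b, e}  B2 = {b, e, f}  B3 = {c, e, f}  B4 = {d, e, f}
Tree: B1–B2, B2–B3, B3–B4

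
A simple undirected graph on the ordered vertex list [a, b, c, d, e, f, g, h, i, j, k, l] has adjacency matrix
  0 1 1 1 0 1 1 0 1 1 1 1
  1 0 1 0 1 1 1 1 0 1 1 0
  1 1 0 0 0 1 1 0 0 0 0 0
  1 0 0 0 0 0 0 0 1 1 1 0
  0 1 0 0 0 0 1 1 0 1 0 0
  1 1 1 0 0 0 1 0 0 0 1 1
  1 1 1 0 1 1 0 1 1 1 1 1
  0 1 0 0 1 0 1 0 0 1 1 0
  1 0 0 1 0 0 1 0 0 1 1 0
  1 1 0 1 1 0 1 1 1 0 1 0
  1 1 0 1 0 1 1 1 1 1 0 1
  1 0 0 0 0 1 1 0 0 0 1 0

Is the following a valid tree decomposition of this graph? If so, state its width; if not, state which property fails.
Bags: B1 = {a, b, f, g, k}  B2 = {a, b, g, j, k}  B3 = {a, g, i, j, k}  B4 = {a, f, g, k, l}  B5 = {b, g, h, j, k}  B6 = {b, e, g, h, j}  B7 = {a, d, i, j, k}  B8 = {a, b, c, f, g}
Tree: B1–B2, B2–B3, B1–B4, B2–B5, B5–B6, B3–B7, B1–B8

Yes; width 4.

Vertex coverage: the bags together contain {a, b, c, d, e, f, g, h, i, j, k, l}, the full vertex set. Edge coverage: each edge of G has both endpoints in at least one bag. Running intersection: for every vertex, the bags containing it form a connected subtree. All three properties hold, so this is a valid tree decomposition of width max|bag| − 1 = 4, and hence tw(G) ≤ 4.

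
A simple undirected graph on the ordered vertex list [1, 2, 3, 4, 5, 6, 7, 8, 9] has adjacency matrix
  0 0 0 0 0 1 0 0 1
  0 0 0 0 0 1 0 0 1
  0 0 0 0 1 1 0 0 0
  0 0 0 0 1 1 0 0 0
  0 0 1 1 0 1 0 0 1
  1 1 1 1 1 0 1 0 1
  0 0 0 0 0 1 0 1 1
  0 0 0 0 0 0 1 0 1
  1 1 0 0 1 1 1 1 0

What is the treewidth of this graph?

A width-2 tree decomposition is:
Bags: B1 = {6, 7, 9}  B2 = {5, 6, 9}  B3 = {1, 6, 9}  B4 = {2, 6, 9}  B5 = {3, 5, 6}  B6 = {7, 8, 9}  B7 = {4, 5, 6}
Tree: B1–B2, B1–B3, B3–B4, B2–B5, B1–B6, B5–B7
The largest bag has 3 vertices, giving width 2; this decomposition certifies tw(G) ≤ 2. For the lower bound, the 3 vertices {7, 8, 9} are pairwise adjacent, and any tree decomposition puts a clique entirely inside one bag — forcing width ≥ 2. The upper and lower bounds meet at 2, so that is the treewidth.

2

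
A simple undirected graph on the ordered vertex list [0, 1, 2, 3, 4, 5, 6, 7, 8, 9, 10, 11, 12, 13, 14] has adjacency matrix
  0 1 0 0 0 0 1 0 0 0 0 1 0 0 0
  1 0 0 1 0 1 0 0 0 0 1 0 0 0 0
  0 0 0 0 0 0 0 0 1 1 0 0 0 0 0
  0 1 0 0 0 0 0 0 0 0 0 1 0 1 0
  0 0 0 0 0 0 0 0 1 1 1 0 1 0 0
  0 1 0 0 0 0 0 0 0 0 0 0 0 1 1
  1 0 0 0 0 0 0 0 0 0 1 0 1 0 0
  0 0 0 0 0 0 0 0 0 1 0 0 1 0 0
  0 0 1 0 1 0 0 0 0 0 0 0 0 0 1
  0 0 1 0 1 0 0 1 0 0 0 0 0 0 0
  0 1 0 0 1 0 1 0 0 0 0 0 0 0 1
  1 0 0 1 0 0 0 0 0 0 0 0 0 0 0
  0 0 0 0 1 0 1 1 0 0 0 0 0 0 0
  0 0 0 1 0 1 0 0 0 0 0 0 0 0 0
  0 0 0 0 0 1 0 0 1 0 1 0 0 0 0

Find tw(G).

3

A width-3 tree decomposition is:
Bags: B1 = {0, 3, 11, 13}  B2 = {0, 1, 3, 13}  B3 = {0, 1, 5, 13}  B4 = {0, 1, 5, 6}  B5 = {1, 5, 6, 10}  B6 = {5, 6, 10, 14}  B7 = {6, 10, 12, 14}  B8 = {4, 10, 12, 14}  B9 = {4, 8, 12, 14}  B10 = {4, 7, 8, 12}  B11 = {4, 7, 8, 9}  B12 = {2, 7, 8, 9}
Tree: B1–B2, B2–B3, B3–B4, B4–B5, B5–B6, B6–B7, B7–B8, B8–B9, B9–B10, B10–B11, B11–B12
Each bag holds 4 vertices, so the decomposition has width 3, which upper-bounds the treewidth. For the lower bound: the 4 vertex sets {3,11,13}, {0}, {1}, {5,6,10,14} are disjoint, each induces a connected subgraph, and every pair is joined by at least one edge of G. Contracting each set to a single vertex therefore yields K_{4} as a minor, and since treewidth is minor-monotone, tw(G) ≥ tw(K_{4}) = 3. Therefore the treewidth is 3.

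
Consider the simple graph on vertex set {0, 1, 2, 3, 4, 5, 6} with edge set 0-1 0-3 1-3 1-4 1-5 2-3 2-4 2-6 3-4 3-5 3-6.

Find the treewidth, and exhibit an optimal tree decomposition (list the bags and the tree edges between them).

Treewidth 2.
One such decomposition:
Bags: B1 = {2, 3, 4}  B2 = {1, 3, 4}  B3 = {2, 3, 6}  B4 = {1, 3, 5}  B5 = {0, 1, 3}
Tree: B1–B2, B1–B3, B2–B4, B4–B5

The largest bag has 3 vertices, giving width 2; this decomposition certifies tw(G) ≤ 2. On the other hand G contains the 3-clique {0, 1, 3}. A clique must lie in a single bag of any decomposition, so no decomposition can have width below 2. The upper and lower bounds meet at 2, so that is the treewidth.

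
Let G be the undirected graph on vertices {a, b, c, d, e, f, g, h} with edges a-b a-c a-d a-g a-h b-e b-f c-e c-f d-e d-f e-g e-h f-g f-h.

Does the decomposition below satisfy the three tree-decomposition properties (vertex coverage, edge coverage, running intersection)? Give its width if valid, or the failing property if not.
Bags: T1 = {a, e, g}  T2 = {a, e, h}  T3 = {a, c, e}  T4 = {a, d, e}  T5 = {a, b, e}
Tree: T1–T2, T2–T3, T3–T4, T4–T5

No — vertex f appears in no bag.

A tree decomposition must satisfy three properties: every vertex lies in some bag; for every edge, both endpoints lie together in some bag; and for every vertex, the bags containing it form a connected subtree. Here vertex f appears in no bag, so the decomposition is invalid.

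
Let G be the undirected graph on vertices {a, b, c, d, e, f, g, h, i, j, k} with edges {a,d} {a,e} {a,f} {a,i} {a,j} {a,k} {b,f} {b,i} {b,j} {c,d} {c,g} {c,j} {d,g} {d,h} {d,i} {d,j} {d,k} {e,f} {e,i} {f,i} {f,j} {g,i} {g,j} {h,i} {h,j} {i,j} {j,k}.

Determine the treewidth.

3

A width-3 tree decomposition is:
Bags: B1 = {a, d, i, j}  B2 = {a, d, j, k}  B3 = {d, g, i, j}  B4 = {a, f, i, j}  B5 = {c, d, g, j}  B6 = {b, f, i, j}  B7 = {a, e, f, i}  B8 = {d, h, i, j}
Tree: B1–B2, B1–B3, B1–B4, B3–B5, B4–B6, B4–B7, B3–B8
Each bag holds 4 vertices, so the decomposition has width 3, which upper-bounds the treewidth. Conversely, {c, d, g, j} is a clique of size 4, and the vertices of any clique must share a bag in every tree decomposition; so some bag has ≥ 4 vertices and tw(G) ≥ 3. The upper and lower bounds meet at 3, so that is the treewidth.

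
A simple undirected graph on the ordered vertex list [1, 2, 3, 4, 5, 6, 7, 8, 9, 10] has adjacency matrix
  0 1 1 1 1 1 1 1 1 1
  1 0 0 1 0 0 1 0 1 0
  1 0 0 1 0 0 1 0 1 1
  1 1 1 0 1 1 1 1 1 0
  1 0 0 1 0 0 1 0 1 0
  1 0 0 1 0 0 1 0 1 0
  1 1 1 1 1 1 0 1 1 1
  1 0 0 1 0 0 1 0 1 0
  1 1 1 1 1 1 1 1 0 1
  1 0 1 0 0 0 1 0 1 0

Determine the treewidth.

A width-4 tree decomposition is:
Bags: B1 = {1, 2, 4, 7, 9}  B2 = {1, 3, 4, 7, 9}  B3 = {1, 3, 7, 9, 10}  B4 = {1, 4, 6, 7, 9}  B5 = {1, 4, 5, 7, 9}  B6 = {1, 4, 7, 8, 9}
Tree: B1–B2, B2–B3, B1–B4, B4–B5, B1–B6
Each bag holds 5 vertices, so the decomposition has width 4, which upper-bounds the treewidth. For the lower bound, the 5 vertices {1, 3, 7, 9, 10} are pairwise adjacent, and any tree decomposition puts a clique entirely inside one bag — forcing width ≥ 4. Therefore the treewidth is 4.

4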